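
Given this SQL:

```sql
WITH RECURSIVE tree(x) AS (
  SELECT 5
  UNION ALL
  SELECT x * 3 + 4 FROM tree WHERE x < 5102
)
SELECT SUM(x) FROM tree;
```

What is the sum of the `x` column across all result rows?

Base: x=5.
Iteration 1: 5 < 5102 holds -> x = 5 * 3 + 4 = 19.
Iteration 2: 19 < 5102 holds -> x = 19 * 3 + 4 = 61.
Iteration 3: 61 < 5102 holds -> x = 61 * 3 + 4 = 187.
Iteration 4: 187 < 5102 holds -> x = 187 * 3 + 4 = 565.
Iteration 5: 565 < 5102 holds -> x = 565 * 3 + 4 = 1699.
Iteration 6: 1699 < 5102 holds -> x = 1699 * 3 + 4 = 5101.
Iteration 7: 5101 < 5102 holds -> x = 5101 * 3 + 4 = 15307.
Iteration 8: 15307 < 5102 fails; recursion stops.
SUM(x) = 5 + 19 + 61 + 187 + 565 + 1699 + 5101 + 15307 = 22944.

22944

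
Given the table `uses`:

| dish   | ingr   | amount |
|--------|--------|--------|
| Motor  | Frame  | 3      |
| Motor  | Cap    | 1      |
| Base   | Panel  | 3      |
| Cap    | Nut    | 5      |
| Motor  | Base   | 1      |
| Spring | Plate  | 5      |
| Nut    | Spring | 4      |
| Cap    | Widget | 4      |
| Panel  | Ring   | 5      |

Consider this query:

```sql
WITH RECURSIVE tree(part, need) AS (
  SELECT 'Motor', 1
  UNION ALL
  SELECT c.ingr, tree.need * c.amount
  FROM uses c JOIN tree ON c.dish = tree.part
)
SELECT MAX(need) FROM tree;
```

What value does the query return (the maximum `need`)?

100

Base: (Motor, need=1).
Iteration 1: components of {Motor} -> Base = 1*1 = 1, Cap = 1*1 = 1, Frame = 1*3 = 3.
Iteration 2: components of {Base,Cap,Frame} -> Nut = 1*5 = 5, Panel = 1*3 = 3, Widget = 1*4 = 4.
Iteration 3: components of {Nut,Panel,Widget} -> Ring = 3*5 = 15, Spring = 5*4 = 20.
Iteration 4: components of {Ring,Spring} -> Plate = 20*5 = 100.
Iteration 5: no further components; recursion stops.
need values: 1, 1, 1, 3, 5, 4, 3, 20, 15, 100; the maximum is 100.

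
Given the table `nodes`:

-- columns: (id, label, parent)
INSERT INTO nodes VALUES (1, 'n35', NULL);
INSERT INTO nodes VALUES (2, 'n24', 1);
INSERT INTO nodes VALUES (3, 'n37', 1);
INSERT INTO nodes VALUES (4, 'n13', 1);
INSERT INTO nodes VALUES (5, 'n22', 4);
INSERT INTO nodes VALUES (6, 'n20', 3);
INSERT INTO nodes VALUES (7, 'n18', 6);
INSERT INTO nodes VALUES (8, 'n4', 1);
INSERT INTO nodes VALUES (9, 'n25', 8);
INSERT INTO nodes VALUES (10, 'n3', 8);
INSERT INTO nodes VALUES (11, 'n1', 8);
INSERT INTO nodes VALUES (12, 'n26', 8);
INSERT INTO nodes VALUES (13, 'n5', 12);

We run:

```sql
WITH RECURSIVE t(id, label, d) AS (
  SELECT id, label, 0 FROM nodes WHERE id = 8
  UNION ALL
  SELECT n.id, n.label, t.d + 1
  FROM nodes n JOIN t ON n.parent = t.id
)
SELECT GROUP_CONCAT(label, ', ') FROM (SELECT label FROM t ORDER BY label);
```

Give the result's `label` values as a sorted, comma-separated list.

n1, n25, n26, n3, n4, n5

Base: id=8 (n4) at d 0.
Iteration 1: rows with parent in {8} -> n25 (id 9, d 1), n3 (id 10, d 1), n1 (id 11, d 1), n26 (id 12, d 1).
Iteration 2: rows with parent in {9,10,11,12} -> n5 (id 13, d 2).
Iteration 3: no rows with parent in {13}; recursion stops.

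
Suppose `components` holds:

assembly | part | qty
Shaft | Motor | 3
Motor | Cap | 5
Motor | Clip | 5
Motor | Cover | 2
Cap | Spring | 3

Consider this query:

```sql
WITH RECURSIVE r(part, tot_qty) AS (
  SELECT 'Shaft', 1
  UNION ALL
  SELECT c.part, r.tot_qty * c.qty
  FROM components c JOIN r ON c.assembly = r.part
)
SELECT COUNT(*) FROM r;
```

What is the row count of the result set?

6

Base: (Shaft, tot_qty=1).
Iteration 1: components of {Shaft} -> Motor = 1*3 = 3.
Iteration 2: components of {Motor} -> Cap = 3*5 = 15, Clip = 3*5 = 15, Cover = 3*2 = 6.
Iteration 3: components of {Cap,Clip,Cover} -> Spring = 15*3 = 45.
Iteration 4: no further components; recursion stops.
Total rows emitted: 6.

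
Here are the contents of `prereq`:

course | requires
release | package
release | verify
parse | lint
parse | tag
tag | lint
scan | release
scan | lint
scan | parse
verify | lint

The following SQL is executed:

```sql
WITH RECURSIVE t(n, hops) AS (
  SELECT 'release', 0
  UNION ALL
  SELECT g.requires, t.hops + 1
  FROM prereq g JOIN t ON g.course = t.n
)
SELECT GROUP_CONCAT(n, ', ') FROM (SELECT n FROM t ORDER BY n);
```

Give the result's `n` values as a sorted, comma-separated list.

lint, package, release, verify

Base: (release, hops=0).
Iteration 1: edges from {release} -> (package, hops=1), (verify, hops=1).
Iteration 2: edges from {package,verify} -> (lint, hops=2).
Iteration 3: no outgoing edges from {lint}; recursion stops.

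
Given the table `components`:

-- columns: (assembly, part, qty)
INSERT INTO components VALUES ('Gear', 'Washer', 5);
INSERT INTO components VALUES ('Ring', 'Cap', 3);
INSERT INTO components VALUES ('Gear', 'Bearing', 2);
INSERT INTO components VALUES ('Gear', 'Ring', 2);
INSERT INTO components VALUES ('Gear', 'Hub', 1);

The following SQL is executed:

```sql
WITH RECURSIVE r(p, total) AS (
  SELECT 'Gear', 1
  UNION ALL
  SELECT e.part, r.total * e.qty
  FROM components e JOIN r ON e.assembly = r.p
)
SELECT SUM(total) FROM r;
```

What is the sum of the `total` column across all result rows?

17

Base: (Gear, total=1).
Iteration 1: components of {Gear} -> Bearing = 1*2 = 2, Hub = 1*1 = 1, Ring = 1*2 = 2, Washer = 1*5 = 5.
Iteration 2: components of {Bearing,Hub,Ring,Washer} -> Cap = 2*3 = 6.
Iteration 3: no further components; recursion stops.
SUM(total) = 1 + 2 + 2 + 5 + 1 + 6 = 17.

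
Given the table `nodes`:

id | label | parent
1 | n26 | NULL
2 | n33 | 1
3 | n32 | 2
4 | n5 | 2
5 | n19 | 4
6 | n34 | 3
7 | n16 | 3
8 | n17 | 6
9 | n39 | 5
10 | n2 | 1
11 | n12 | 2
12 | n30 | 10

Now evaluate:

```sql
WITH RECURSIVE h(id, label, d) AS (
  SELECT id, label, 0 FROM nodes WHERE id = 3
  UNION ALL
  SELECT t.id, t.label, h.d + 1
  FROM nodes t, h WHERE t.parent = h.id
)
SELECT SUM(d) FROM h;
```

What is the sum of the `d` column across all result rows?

Base: id=3 (n32) at d 0.
Iteration 1: rows with parent in {3} -> n34 (id 6, d 1), n16 (id 7, d 1).
Iteration 2: rows with parent in {6,7} -> n17 (id 8, d 2).
Iteration 3: no rows with parent in {8}; recursion stops.
SUM(d) = 0 + 1 + 1 + 2 = 4.

4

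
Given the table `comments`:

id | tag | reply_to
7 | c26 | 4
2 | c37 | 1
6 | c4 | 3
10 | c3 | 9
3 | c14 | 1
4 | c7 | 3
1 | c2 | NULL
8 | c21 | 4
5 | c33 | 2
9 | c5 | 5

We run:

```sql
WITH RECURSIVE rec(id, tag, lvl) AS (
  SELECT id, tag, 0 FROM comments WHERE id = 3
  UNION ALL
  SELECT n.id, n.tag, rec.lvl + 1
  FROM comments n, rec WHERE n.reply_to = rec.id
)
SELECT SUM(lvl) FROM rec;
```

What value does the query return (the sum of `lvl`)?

6

Base: id=3 (c14) at lvl 0.
Iteration 1: rows with reply_to in {3} -> c7 (id 4, lvl 1), c4 (id 6, lvl 1).
Iteration 2: rows with reply_to in {4,6} -> c26 (id 7, lvl 2), c21 (id 8, lvl 2).
Iteration 3: no rows with reply_to in {7,8}; recursion stops.
SUM(lvl) = 0 + 1 + 1 + 2 + 2 = 6.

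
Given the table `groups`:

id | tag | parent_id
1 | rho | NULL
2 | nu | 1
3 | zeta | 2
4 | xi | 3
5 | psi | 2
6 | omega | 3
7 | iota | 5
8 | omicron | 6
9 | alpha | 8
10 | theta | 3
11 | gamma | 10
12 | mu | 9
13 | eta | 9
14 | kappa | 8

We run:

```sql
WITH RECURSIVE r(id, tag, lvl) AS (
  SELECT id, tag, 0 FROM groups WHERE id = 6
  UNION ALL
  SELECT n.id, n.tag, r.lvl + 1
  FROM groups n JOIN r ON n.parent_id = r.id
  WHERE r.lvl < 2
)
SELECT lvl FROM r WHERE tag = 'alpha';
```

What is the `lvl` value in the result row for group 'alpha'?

2

Base: id=6 (omega) at lvl 0.
Iteration 1: rows with parent_id in {6} -> omicron (id 8, lvl 1).
Iteration 2: rows with parent_id in {8} -> alpha (id 9, lvl 2), kappa (id 14, lvl 2).
Iteration 3: lvl < 2 fails for all current rows; recursion stops.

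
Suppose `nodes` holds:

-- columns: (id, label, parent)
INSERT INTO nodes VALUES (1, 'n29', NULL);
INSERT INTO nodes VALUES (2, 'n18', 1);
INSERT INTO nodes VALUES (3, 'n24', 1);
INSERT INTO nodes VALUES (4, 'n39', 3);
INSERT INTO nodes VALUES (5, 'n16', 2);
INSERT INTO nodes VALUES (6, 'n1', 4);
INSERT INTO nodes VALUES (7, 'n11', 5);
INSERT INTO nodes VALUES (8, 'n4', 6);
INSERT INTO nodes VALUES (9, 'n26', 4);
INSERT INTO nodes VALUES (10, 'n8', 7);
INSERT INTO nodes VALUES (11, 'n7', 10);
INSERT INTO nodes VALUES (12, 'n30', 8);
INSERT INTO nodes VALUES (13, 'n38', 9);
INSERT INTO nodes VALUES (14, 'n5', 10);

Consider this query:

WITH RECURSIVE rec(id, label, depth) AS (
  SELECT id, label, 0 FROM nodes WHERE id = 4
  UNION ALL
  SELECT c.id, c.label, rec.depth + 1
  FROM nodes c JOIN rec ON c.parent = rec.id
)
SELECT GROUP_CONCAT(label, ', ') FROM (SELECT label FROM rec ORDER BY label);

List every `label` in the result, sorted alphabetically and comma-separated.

Base: id=4 (n39) at depth 0.
Iteration 1: rows with parent in {4} -> n1 (id 6, depth 1), n26 (id 9, depth 1).
Iteration 2: rows with parent in {6,9} -> n4 (id 8, depth 2), n38 (id 13, depth 2).
Iteration 3: rows with parent in {8,13} -> n30 (id 12, depth 3).
Iteration 4: no rows with parent in {12}; recursion stops.

n1, n26, n30, n38, n39, n4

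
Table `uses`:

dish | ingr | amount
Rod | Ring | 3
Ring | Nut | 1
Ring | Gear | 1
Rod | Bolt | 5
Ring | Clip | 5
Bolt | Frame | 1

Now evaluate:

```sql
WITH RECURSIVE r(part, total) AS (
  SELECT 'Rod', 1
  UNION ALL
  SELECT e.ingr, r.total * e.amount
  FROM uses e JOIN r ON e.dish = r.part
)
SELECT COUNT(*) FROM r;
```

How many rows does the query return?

Base: (Rod, total=1).
Iteration 1: components of {Rod} -> Bolt = 1*5 = 5, Ring = 1*3 = 3.
Iteration 2: components of {Bolt,Ring} -> Clip = 3*5 = 15, Frame = 5*1 = 5, Gear = 3*1 = 3, Nut = 3*1 = 3.
Iteration 3: no further components; recursion stops.
Total rows emitted: 7.

7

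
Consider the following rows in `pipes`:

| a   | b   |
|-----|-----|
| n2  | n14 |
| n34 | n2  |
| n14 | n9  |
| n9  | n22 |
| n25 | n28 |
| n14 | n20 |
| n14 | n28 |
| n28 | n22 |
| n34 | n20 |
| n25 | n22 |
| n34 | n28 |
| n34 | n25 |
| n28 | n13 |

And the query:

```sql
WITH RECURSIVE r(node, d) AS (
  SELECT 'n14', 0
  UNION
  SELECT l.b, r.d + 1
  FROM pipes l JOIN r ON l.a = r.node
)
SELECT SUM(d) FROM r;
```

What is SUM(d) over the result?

7

Base: (n14, d=0).
Iteration 1: edges from {n14} -> (n20, d=1), (n28, d=1), (n9, d=1).
Iteration 2: edges from {n20,n28,n9} -> (n13, d=2), (n22, d=2). [UNION drops 1 duplicate row(s)]
Iteration 3: no outgoing edges from {n13,n22}; recursion stops.
SUM(d) = 0 + 1 + 1 + 1 + 2 + 2 = 7.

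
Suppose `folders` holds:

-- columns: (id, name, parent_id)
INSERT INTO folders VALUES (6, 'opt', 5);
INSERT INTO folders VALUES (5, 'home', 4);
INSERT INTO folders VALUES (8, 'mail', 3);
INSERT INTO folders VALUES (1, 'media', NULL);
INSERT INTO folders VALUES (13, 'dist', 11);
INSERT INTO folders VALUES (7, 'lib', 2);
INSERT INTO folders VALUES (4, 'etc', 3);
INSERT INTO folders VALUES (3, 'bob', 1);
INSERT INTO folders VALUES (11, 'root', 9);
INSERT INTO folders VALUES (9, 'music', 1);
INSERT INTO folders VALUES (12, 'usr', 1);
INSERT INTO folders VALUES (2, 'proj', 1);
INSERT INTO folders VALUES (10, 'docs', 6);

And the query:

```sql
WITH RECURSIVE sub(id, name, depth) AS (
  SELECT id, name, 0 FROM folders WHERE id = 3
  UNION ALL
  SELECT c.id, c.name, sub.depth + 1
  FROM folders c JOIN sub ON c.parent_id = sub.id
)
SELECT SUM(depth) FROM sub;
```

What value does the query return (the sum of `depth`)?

Base: id=3 (bob) at depth 0.
Iteration 1: rows with parent_id in {3} -> etc (id 4, depth 1), mail (id 8, depth 1).
Iteration 2: rows with parent_id in {4,8} -> home (id 5, depth 2).
Iteration 3: rows with parent_id in {5} -> opt (id 6, depth 3).
Iteration 4: rows with parent_id in {6} -> docs (id 10, depth 4).
Iteration 5: no rows with parent_id in {10}; recursion stops.
SUM(depth) = 0 + 1 + 1 + 2 + 3 + 4 = 11.

11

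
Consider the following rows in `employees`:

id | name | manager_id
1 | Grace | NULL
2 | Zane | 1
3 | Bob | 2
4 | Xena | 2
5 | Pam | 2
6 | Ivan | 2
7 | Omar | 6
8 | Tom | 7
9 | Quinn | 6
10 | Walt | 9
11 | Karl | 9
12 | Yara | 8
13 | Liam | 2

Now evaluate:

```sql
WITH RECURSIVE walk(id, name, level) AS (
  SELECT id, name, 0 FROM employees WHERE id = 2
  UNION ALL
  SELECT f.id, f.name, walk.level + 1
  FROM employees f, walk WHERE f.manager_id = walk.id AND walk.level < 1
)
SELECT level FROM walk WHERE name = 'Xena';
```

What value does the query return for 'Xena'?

1

Base: id=2 (Zane) at level 0.
Iteration 1: rows with manager_id in {2} -> Bob (id 3, level 1), Xena (id 4, level 1), Pam (id 5, level 1), Ivan (id 6, level 1), Liam (id 13, level 1).
Iteration 2: level < 1 fails for all current rows; recursion stops.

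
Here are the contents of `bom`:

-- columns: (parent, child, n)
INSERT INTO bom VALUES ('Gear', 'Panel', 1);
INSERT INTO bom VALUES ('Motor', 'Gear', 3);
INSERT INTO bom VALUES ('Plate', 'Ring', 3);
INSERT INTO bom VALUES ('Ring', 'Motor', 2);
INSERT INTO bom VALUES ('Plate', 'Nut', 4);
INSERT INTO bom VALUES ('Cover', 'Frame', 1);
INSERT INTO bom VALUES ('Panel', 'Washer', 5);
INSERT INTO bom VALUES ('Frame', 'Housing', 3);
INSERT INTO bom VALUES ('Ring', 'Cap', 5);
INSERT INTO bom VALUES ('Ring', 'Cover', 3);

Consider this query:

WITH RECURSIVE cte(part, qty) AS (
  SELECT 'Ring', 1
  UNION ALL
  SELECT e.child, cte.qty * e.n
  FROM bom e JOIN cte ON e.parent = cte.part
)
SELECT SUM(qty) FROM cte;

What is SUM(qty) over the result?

Base: (Ring, qty=1).
Iteration 1: components of {Ring} -> Cap = 1*5 = 5, Cover = 1*3 = 3, Motor = 1*2 = 2.
Iteration 2: components of {Cap,Cover,Motor} -> Frame = 3*1 = 3, Gear = 2*3 = 6.
Iteration 3: components of {Frame,Gear} -> Housing = 3*3 = 9, Panel = 6*1 = 6.
Iteration 4: components of {Housing,Panel} -> Washer = 6*5 = 30.
Iteration 5: no further components; recursion stops.
SUM(qty) = 1 + 2 + 3 + 5 + 6 + 3 + 6 + 9 + 30 = 65.

65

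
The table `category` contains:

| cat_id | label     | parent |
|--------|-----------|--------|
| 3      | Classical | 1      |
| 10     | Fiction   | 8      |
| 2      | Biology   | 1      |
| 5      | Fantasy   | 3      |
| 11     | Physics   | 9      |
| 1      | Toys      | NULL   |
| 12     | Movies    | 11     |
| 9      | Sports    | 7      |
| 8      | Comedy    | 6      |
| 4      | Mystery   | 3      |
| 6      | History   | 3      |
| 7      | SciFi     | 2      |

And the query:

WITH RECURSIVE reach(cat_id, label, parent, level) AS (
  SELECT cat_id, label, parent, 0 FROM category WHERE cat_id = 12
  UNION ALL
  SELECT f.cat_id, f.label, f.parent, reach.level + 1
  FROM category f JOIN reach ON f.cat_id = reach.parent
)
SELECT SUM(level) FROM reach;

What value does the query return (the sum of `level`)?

15

Base: cat_id=12 (Movies), parent=11, level 0.
Iteration 1: join on cat_id=11 -> Physics (id 11, parent=9, level 1).
Iteration 2: join on cat_id=9 -> Sports (id 9, parent=7, level 2).
Iteration 3: join on cat_id=7 -> SciFi (id 7, parent=2, level 3).
Iteration 4: join on cat_id=2 -> Biology (id 2, parent=1, level 4).
Iteration 5: join on cat_id=1 -> Toys (id 1, parent=NULL, level 5).
Iteration 6: parent is NULL; no match; recursion stops.
SUM(level) = 0 + 1 + 2 + 3 + 4 + 5 = 15.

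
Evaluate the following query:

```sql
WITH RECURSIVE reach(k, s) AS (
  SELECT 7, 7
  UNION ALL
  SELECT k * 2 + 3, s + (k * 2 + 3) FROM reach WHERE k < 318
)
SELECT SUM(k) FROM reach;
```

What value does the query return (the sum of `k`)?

Base: k=7, s=7.
Iteration 1: 7 < 318 holds -> k = 7 * 2 + 3 = 17, s = 7 + 17 = 24.
Iteration 2: 17 < 318 holds -> k = 17 * 2 + 3 = 37, s = 24 + 37 = 61.
Iteration 3: 37 < 318 holds -> k = 37 * 2 + 3 = 77, s = 61 + 77 = 138.
Iteration 4: 77 < 318 holds -> k = 77 * 2 + 3 = 157, s = 138 + 157 = 295.
Iteration 5: 157 < 318 holds -> k = 157 * 2 + 3 = 317, s = 295 + 317 = 612.
Iteration 6: 317 < 318 holds -> k = 317 * 2 + 3 = 637, s = 612 + 637 = 1249.
Iteration 7: 637 < 318 fails; recursion stops.
SUM(k) = 7 + 17 + 37 + 77 + 157 + 317 + 637 = 1249.

1249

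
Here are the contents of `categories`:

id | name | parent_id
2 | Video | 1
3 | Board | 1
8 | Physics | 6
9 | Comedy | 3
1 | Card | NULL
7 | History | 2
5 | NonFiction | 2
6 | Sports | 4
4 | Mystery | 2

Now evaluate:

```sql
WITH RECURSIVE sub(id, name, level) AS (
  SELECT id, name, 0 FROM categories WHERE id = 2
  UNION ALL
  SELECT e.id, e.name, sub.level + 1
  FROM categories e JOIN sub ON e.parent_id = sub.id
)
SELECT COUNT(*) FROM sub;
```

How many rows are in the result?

6

Base: id=2 (Video) at level 0.
Iteration 1: rows with parent_id in {2} -> Mystery (id 4, level 1), NonFiction (id 5, level 1), History (id 7, level 1).
Iteration 2: rows with parent_id in {4,5,7} -> Sports (id 6, level 2).
Iteration 3: rows with parent_id in {6} -> Physics (id 8, level 3).
Iteration 4: no rows with parent_id in {8}; recursion stops.
Total rows emitted: 6.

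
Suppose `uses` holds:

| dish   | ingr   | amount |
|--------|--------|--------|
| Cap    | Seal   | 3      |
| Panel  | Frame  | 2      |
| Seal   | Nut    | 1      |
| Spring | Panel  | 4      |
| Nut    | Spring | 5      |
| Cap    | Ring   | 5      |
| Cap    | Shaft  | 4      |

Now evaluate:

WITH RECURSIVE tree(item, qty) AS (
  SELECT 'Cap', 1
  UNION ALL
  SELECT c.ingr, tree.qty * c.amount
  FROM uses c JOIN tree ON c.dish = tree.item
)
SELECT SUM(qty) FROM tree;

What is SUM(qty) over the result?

211

Base: (Cap, qty=1).
Iteration 1: components of {Cap} -> Ring = 1*5 = 5, Seal = 1*3 = 3, Shaft = 1*4 = 4.
Iteration 2: components of {Ring,Seal,Shaft} -> Nut = 3*1 = 3.
Iteration 3: components of {Nut} -> Spring = 3*5 = 15.
Iteration 4: components of {Spring} -> Panel = 15*4 = 60.
Iteration 5: components of {Panel} -> Frame = 60*2 = 120.
Iteration 6: no further components; recursion stops.
SUM(qty) = 1 + 3 + 4 + 5 + 3 + 15 + 60 + 120 = 211.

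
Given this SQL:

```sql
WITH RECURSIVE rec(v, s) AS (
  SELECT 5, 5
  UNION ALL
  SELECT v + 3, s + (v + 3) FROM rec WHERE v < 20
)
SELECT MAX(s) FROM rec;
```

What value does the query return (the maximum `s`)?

Base: v=5, s=5.
Iteration 1: 5 < 20 holds -> v = 5 + 3 = 8, s = 5 + 8 = 13.
Iteration 2: 8 < 20 holds -> v = 8 + 3 = 11, s = 13 + 11 = 24.
Iteration 3: 11 < 20 holds -> v = 11 + 3 = 14, s = 24 + 14 = 38.
Iteration 4: 14 < 20 holds -> v = 14 + 3 = 17, s = 38 + 17 = 55.
Iteration 5: 17 < 20 holds -> v = 17 + 3 = 20, s = 55 + 20 = 75.
Iteration 6: 20 < 20 fails; recursion stops.
s values: 5, 13, 24, 38, 55, 75; the maximum is 75.

75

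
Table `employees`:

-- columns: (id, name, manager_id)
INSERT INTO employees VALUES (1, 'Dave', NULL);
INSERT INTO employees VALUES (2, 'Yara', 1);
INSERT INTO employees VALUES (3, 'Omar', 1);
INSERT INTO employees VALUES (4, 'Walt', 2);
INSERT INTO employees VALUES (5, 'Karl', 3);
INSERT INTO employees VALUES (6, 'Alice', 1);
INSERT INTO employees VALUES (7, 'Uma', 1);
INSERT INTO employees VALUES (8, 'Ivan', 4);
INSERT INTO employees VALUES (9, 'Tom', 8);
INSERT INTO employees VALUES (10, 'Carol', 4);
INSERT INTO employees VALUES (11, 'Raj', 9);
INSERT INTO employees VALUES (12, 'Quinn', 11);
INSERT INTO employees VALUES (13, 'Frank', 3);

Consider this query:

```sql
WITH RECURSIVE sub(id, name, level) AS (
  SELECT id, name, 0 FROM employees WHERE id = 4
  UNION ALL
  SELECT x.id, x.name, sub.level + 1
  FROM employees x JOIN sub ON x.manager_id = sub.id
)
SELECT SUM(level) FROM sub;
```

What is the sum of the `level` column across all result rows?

11

Base: id=4 (Walt) at level 0.
Iteration 1: rows with manager_id in {4} -> Ivan (id 8, level 1), Carol (id 10, level 1).
Iteration 2: rows with manager_id in {8,10} -> Tom (id 9, level 2).
Iteration 3: rows with manager_id in {9} -> Raj (id 11, level 3).
Iteration 4: rows with manager_id in {11} -> Quinn (id 12, level 4).
Iteration 5: no rows with manager_id in {12}; recursion stops.
SUM(level) = 0 + 1 + 1 + 2 + 3 + 4 = 11.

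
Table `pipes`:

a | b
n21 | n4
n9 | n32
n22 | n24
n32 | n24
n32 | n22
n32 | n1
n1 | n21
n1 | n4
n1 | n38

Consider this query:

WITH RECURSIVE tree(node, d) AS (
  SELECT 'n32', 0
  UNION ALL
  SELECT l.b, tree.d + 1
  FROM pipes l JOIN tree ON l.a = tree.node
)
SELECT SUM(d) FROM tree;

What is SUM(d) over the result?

Base: (n32, d=0).
Iteration 1: edges from {n32} -> (n1, d=1), (n22, d=1), (n24, d=1).
Iteration 2: edges from {n1,n22,n24} -> (n21, d=2), (n24, d=2), (n38, d=2), (n4, d=2).
Iteration 3: edges from {n21,n24,n38,n4} -> (n4, d=3).
Iteration 4: no outgoing edges from {n4}; recursion stops.
SUM(d) = 0 + 1 + 1 + 1 + 2 + 2 + 2 + 2 + 3 = 14.

14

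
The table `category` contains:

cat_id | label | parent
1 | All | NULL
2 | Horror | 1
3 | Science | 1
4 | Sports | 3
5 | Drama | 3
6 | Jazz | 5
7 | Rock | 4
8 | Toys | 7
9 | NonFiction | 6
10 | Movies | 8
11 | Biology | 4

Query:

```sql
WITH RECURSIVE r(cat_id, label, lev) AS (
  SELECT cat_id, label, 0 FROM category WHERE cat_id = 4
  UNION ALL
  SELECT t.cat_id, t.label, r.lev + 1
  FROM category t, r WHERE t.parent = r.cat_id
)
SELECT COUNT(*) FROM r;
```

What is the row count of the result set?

Base: cat_id=4 (Sports) at lev 0.
Iteration 1: rows with parent in {4} -> Rock (id 7, lev 1), Biology (id 11, lev 1).
Iteration 2: rows with parent in {7,11} -> Toys (id 8, lev 2).
Iteration 3: rows with parent in {8} -> Movies (id 10, lev 3).
Iteration 4: no rows with parent in {10}; recursion stops.
Total rows emitted: 5.

5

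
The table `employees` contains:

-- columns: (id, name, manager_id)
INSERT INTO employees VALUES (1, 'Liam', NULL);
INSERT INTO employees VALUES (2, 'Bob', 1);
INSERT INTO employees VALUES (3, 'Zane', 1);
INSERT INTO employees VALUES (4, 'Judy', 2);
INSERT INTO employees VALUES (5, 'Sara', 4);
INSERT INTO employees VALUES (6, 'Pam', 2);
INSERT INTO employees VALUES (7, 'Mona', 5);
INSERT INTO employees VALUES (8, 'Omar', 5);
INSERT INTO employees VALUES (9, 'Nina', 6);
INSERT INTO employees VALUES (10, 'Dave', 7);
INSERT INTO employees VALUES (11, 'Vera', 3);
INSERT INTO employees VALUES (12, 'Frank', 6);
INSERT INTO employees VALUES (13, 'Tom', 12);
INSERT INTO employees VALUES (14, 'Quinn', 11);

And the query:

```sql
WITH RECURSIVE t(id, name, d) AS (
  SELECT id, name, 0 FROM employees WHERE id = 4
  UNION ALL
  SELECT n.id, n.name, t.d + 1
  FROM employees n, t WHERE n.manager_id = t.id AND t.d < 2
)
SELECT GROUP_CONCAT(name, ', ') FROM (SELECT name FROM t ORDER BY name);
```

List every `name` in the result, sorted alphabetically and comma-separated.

Base: id=4 (Judy) at d 0.
Iteration 1: rows with manager_id in {4} -> Sara (id 5, d 1).
Iteration 2: rows with manager_id in {5} -> Mona (id 7, d 2), Omar (id 8, d 2).
Iteration 3: d < 2 fails for all current rows; recursion stops.

Judy, Mona, Omar, Sara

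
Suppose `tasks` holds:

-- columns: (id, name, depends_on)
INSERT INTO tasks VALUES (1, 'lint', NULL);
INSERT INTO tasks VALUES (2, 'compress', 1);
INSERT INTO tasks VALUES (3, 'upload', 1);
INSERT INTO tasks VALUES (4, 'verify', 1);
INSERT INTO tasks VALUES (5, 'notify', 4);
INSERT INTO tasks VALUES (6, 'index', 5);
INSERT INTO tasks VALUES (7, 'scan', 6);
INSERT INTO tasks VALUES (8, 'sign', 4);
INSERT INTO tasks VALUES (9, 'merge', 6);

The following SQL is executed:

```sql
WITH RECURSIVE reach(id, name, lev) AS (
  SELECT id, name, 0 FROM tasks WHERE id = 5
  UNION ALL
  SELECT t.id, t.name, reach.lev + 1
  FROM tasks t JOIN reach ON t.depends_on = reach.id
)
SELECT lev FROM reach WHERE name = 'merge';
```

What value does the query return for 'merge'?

2

Base: id=5 (notify) at lev 0.
Iteration 1: rows with depends_on in {5} -> index (id 6, lev 1).
Iteration 2: rows with depends_on in {6} -> scan (id 7, lev 2), merge (id 9, lev 2).
Iteration 3: no rows with depends_on in {7,9}; recursion stops.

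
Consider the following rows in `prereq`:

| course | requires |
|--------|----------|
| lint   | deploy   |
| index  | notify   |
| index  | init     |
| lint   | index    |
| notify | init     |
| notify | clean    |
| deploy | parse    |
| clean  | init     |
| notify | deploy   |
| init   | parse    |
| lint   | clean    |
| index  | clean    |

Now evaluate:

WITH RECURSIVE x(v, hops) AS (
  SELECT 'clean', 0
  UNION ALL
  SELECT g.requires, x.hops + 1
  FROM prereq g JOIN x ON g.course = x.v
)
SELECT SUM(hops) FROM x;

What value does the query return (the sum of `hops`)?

3

Base: (clean, hops=0).
Iteration 1: edges from {clean} -> (init, hops=1).
Iteration 2: edges from {init} -> (parse, hops=2).
Iteration 3: no outgoing edges from {parse}; recursion stops.
SUM(hops) = 0 + 1 + 2 = 3.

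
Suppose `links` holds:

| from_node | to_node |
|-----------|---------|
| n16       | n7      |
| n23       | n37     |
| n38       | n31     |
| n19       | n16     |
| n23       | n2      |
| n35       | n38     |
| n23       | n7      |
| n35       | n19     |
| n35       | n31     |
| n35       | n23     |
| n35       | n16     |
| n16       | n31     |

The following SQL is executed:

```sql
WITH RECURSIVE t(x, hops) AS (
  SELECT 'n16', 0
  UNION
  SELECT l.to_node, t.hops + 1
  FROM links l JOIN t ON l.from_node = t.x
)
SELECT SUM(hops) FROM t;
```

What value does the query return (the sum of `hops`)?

Base: (n16, hops=0).
Iteration 1: edges from {n16} -> (n31, hops=1), (n7, hops=1).
Iteration 2: no outgoing edges from {n31,n7}; recursion stops.
SUM(hops) = 0 + 1 + 1 = 2.

2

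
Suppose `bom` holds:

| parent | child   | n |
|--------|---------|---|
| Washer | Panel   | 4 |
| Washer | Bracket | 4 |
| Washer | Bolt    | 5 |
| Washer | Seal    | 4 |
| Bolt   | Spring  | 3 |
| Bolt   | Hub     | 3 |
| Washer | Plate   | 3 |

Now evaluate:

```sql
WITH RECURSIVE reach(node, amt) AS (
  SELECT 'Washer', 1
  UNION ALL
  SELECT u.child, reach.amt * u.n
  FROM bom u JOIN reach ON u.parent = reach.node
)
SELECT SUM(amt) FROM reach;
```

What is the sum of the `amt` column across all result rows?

Base: (Washer, amt=1).
Iteration 1: components of {Washer} -> Bolt = 1*5 = 5, Bracket = 1*4 = 4, Panel = 1*4 = 4, Plate = 1*3 = 3, Seal = 1*4 = 4.
Iteration 2: components of {Bolt,Bracket,Panel,Plate,Seal} -> Hub = 5*3 = 15, Spring = 5*3 = 15.
Iteration 3: no further components; recursion stops.
SUM(amt) = 1 + 4 + 4 + 5 + 4 + 3 + 15 + 15 = 51.

51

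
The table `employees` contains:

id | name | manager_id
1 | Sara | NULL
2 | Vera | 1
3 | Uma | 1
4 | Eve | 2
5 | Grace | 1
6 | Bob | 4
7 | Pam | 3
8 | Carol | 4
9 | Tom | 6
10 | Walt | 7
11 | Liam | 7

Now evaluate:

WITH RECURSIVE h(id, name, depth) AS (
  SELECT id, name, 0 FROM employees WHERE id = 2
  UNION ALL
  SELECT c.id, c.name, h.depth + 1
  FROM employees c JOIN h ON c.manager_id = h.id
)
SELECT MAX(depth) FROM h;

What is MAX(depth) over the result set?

Base: id=2 (Vera) at depth 0.
Iteration 1: rows with manager_id in {2} -> Eve (id 4, depth 1).
Iteration 2: rows with manager_id in {4} -> Bob (id 6, depth 2), Carol (id 8, depth 2).
Iteration 3: rows with manager_id in {6,8} -> Tom (id 9, depth 3).
Iteration 4: no rows with manager_id in {9}; recursion stops.
depth values: 0, 1, 2, 2, 3; the maximum is 3.

3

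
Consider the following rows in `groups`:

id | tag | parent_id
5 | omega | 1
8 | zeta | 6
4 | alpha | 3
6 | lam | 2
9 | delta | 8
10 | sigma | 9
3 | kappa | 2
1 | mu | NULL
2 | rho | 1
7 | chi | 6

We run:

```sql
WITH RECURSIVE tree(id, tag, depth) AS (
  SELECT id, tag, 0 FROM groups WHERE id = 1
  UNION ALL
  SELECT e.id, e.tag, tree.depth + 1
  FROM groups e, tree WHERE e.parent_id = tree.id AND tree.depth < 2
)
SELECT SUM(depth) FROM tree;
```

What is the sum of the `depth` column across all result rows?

Base: id=1 (mu) at depth 0.
Iteration 1: rows with parent_id in {1} -> rho (id 2, depth 1), omega (id 5, depth 1).
Iteration 2: rows with parent_id in {2,5} -> kappa (id 3, depth 2), lam (id 6, depth 2).
Iteration 3: depth < 2 fails for all current rows; recursion stops.
SUM(depth) = 0 + 1 + 1 + 2 + 2 = 6.

6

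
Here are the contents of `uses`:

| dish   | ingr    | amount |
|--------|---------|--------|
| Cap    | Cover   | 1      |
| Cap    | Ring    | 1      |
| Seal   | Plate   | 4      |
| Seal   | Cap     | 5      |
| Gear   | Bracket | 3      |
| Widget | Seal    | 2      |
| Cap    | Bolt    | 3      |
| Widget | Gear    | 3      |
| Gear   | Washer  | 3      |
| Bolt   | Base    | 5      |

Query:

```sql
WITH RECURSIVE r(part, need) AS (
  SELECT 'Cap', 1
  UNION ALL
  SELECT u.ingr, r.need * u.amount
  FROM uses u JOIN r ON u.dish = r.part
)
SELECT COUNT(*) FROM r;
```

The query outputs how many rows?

5

Base: (Cap, need=1).
Iteration 1: components of {Cap} -> Bolt = 1*3 = 3, Cover = 1*1 = 1, Ring = 1*1 = 1.
Iteration 2: components of {Bolt,Cover,Ring} -> Base = 3*5 = 15.
Iteration 3: no further components; recursion stops.
Total rows emitted: 5.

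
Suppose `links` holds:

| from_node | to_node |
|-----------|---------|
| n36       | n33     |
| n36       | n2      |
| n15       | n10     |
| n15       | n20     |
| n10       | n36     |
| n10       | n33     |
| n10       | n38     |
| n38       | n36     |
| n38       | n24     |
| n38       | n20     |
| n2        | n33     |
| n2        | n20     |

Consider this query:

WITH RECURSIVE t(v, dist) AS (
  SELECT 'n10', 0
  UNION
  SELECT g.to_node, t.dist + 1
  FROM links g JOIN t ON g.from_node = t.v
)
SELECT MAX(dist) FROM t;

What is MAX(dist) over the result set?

4

Base: (n10, dist=0).
Iteration 1: edges from {n10} -> (n33, dist=1), (n36, dist=1), (n38, dist=1).
Iteration 2: edges from {n33,n36,n38} -> (n2, dist=2), (n20, dist=2), (n24, dist=2), (n33, dist=2), (n36, dist=2).
Iteration 3: edges from {n2,n20,n24,n33,n36} -> (n2, dist=3), (n20, dist=3), (n33, dist=3). [UNION drops 1 duplicate row(s)]
Iteration 4: edges from {n2,n20,n33} -> (n20, dist=4), (n33, dist=4).
Iteration 5: no outgoing edges from {n20,n33}; recursion stops.
dist values: 0, 1, 1, 1, 2, 2, 2, 2, 2, 3, 3, 3, 4, 4; the maximum is 4.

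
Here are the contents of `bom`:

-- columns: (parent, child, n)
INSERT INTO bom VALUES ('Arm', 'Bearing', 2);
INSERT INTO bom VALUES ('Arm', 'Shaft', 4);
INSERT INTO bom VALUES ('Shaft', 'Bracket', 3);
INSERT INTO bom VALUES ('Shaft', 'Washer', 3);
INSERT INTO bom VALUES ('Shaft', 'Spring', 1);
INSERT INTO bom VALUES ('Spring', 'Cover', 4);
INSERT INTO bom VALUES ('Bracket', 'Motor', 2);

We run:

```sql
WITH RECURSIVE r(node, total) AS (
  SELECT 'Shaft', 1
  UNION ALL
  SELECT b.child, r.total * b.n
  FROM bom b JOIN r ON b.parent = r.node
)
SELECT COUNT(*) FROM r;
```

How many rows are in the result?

Base: (Shaft, total=1).
Iteration 1: components of {Shaft} -> Bracket = 1*3 = 3, Spring = 1*1 = 1, Washer = 1*3 = 3.
Iteration 2: components of {Bracket,Spring,Washer} -> Cover = 1*4 = 4, Motor = 3*2 = 6.
Iteration 3: no further components; recursion stops.
Total rows emitted: 6.

6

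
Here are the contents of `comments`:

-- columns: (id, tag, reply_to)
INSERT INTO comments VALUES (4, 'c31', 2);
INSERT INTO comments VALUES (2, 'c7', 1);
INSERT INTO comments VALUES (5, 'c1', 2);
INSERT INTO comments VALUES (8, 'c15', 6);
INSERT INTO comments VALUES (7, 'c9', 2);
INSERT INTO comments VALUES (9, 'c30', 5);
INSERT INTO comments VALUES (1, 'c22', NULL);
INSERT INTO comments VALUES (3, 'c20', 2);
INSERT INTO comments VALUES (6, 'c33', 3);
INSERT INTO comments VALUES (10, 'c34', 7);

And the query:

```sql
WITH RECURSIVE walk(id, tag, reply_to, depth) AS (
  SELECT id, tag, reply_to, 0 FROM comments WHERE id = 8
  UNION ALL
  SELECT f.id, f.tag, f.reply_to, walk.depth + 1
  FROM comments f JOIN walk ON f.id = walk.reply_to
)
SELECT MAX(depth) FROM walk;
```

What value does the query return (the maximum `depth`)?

4

Base: id=8 (c15), reply_to=6, depth 0.
Iteration 1: join on id=6 -> c33 (id 6, reply_to=3, depth 1).
Iteration 2: join on id=3 -> c20 (id 3, reply_to=2, depth 2).
Iteration 3: join on id=2 -> c7 (id 2, reply_to=1, depth 3).
Iteration 4: join on id=1 -> c22 (id 1, reply_to=NULL, depth 4).
Iteration 5: reply_to is NULL; no match; recursion stops.
depth values: 0, 1, 2, 3, 4; the maximum is 4.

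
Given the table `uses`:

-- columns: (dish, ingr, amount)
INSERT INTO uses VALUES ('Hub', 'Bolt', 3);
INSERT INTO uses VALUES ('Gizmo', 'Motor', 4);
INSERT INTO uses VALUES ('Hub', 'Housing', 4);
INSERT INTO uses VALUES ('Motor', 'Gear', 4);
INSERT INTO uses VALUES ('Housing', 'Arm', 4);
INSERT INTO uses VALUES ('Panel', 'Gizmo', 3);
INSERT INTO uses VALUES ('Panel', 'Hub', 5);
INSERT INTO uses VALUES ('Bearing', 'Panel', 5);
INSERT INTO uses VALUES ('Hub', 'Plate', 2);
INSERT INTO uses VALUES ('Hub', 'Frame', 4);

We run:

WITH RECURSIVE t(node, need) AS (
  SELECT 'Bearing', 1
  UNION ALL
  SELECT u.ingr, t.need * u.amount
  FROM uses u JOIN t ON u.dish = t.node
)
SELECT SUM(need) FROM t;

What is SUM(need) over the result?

1071

Base: (Bearing, need=1).
Iteration 1: components of {Bearing} -> Panel = 1*5 = 5.
Iteration 2: components of {Panel} -> Gizmo = 5*3 = 15, Hub = 5*5 = 25.
Iteration 3: components of {Gizmo,Hub} -> Bolt = 25*3 = 75, Frame = 25*4 = 100, Housing = 25*4 = 100, Motor = 15*4 = 60, Plate = 25*2 = 50.
Iteration 4: components of {Bolt,Frame,Housing,Motor,Plate} -> Arm = 100*4 = 400, Gear = 60*4 = 240.
Iteration 5: no further components; recursion stops.
SUM(need) = 1 + 5 + 25 + 15 + 100 + 75 + 100 + 50 + 60 + 400 + 240 = 1071.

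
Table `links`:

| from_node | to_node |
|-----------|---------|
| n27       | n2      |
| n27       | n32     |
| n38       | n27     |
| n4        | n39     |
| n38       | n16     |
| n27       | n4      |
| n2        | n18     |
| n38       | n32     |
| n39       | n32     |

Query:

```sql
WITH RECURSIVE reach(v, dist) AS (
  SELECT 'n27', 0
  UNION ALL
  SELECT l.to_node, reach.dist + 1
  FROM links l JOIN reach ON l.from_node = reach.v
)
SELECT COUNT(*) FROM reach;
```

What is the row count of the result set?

Base: (n27, dist=0).
Iteration 1: edges from {n27} -> (n2, dist=1), (n32, dist=1), (n4, dist=1).
Iteration 2: edges from {n2,n32,n4} -> (n18, dist=2), (n39, dist=2).
Iteration 3: edges from {n18,n39} -> (n32, dist=3).
Iteration 4: no outgoing edges from {n32}; recursion stops.
Total rows emitted: 7.

7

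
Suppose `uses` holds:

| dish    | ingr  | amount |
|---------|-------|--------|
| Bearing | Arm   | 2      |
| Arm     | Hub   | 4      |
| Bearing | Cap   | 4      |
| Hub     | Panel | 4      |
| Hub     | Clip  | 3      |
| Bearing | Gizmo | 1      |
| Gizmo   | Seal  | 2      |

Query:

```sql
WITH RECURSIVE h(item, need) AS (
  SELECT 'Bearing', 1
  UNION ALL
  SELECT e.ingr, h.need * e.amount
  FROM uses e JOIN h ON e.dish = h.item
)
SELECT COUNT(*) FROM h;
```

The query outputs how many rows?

Base: (Bearing, need=1).
Iteration 1: components of {Bearing} -> Arm = 1*2 = 2, Cap = 1*4 = 4, Gizmo = 1*1 = 1.
Iteration 2: components of {Arm,Cap,Gizmo} -> Hub = 2*4 = 8, Seal = 1*2 = 2.
Iteration 3: components of {Hub,Seal} -> Clip = 8*3 = 24, Panel = 8*4 = 32.
Iteration 4: no further components; recursion stops.
Total rows emitted: 8.

8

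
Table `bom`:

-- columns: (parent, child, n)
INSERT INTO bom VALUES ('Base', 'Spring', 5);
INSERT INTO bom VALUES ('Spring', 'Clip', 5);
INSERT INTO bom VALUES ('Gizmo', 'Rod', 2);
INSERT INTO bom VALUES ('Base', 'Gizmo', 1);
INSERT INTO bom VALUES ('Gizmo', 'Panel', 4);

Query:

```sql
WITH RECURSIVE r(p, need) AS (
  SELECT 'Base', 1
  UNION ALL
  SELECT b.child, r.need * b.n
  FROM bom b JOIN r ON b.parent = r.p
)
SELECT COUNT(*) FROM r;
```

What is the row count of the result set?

6

Base: (Base, need=1).
Iteration 1: components of {Base} -> Gizmo = 1*1 = 1, Spring = 1*5 = 5.
Iteration 2: components of {Gizmo,Spring} -> Clip = 5*5 = 25, Panel = 1*4 = 4, Rod = 1*2 = 2.
Iteration 3: no further components; recursion stops.
Total rows emitted: 6.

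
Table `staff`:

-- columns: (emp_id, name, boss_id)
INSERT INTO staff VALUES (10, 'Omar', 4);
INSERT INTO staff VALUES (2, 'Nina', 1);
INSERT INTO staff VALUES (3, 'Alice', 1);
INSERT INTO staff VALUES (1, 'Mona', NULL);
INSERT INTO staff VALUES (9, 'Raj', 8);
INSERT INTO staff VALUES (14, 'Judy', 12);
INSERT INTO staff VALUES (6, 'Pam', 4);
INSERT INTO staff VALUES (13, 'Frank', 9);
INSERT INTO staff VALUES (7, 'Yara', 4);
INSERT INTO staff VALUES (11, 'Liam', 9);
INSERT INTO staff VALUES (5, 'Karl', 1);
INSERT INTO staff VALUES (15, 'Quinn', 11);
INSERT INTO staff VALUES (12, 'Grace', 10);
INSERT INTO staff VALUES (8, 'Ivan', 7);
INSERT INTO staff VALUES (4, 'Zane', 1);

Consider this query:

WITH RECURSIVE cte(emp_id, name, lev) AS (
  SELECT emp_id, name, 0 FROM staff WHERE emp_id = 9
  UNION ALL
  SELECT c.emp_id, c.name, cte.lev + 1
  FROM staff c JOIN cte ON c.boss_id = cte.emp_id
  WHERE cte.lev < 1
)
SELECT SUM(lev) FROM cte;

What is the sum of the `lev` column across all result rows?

2

Base: emp_id=9 (Raj) at lev 0.
Iteration 1: rows with boss_id in {9} -> Liam (id 11, lev 1), Frank (id 13, lev 1).
Iteration 2: lev < 1 fails for all current rows; recursion stops.
SUM(lev) = 0 + 1 + 1 = 2.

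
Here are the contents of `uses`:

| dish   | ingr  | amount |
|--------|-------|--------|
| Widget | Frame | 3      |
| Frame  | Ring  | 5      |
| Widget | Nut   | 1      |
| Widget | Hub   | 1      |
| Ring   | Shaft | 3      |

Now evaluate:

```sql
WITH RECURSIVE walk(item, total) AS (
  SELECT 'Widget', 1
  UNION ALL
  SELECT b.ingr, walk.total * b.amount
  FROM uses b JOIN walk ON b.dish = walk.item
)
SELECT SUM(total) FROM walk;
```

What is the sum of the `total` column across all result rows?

66

Base: (Widget, total=1).
Iteration 1: components of {Widget} -> Frame = 1*3 = 3, Hub = 1*1 = 1, Nut = 1*1 = 1.
Iteration 2: components of {Frame,Hub,Nut} -> Ring = 3*5 = 15.
Iteration 3: components of {Ring} -> Shaft = 15*3 = 45.
Iteration 4: no further components; recursion stops.
SUM(total) = 1 + 3 + 1 + 1 + 15 + 45 = 66.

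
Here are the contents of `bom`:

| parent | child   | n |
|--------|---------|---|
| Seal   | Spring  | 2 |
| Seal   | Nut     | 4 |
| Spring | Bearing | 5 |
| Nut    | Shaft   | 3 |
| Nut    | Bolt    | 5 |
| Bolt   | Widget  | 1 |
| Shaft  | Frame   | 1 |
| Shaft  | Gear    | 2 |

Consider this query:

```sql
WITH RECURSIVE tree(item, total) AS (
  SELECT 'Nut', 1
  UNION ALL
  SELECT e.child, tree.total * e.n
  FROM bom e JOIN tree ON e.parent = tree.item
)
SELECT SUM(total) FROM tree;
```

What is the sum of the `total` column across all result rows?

Base: (Nut, total=1).
Iteration 1: components of {Nut} -> Bolt = 1*5 = 5, Shaft = 1*3 = 3.
Iteration 2: components of {Bolt,Shaft} -> Frame = 3*1 = 3, Gear = 3*2 = 6, Widget = 5*1 = 5.
Iteration 3: no further components; recursion stops.
SUM(total) = 1 + 3 + 5 + 3 + 6 + 5 = 23.

23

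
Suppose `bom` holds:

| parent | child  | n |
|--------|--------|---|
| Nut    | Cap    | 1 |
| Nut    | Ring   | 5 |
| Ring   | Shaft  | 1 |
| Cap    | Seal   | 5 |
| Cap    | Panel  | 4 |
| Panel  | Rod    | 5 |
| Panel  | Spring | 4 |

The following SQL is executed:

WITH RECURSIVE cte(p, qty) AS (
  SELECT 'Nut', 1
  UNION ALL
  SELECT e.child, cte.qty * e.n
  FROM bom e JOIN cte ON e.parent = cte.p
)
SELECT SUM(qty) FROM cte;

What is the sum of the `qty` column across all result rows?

Base: (Nut, qty=1).
Iteration 1: components of {Nut} -> Cap = 1*1 = 1, Ring = 1*5 = 5.
Iteration 2: components of {Cap,Ring} -> Panel = 1*4 = 4, Seal = 1*5 = 5, Shaft = 5*1 = 5.
Iteration 3: components of {Panel,Seal,Shaft} -> Rod = 4*5 = 20, Spring = 4*4 = 16.
Iteration 4: no further components; recursion stops.
SUM(qty) = 1 + 1 + 5 + 5 + 4 + 5 + 20 + 16 = 57.

57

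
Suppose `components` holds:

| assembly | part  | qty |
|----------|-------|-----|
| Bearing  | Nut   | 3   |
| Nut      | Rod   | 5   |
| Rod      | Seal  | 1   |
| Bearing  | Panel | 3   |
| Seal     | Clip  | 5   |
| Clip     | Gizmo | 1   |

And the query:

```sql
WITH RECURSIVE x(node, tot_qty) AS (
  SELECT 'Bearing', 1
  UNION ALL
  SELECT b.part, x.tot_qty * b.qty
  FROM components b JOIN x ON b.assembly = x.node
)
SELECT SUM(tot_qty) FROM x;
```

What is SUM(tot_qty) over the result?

Base: (Bearing, tot_qty=1).
Iteration 1: components of {Bearing} -> Nut = 1*3 = 3, Panel = 1*3 = 3.
Iteration 2: components of {Nut,Panel} -> Rod = 3*5 = 15.
Iteration 3: components of {Rod} -> Seal = 15*1 = 15.
Iteration 4: components of {Seal} -> Clip = 15*5 = 75.
Iteration 5: components of {Clip} -> Gizmo = 75*1 = 75.
Iteration 6: no further components; recursion stops.
SUM(tot_qty) = 1 + 3 + 3 + 15 + 15 + 75 + 75 = 187.

187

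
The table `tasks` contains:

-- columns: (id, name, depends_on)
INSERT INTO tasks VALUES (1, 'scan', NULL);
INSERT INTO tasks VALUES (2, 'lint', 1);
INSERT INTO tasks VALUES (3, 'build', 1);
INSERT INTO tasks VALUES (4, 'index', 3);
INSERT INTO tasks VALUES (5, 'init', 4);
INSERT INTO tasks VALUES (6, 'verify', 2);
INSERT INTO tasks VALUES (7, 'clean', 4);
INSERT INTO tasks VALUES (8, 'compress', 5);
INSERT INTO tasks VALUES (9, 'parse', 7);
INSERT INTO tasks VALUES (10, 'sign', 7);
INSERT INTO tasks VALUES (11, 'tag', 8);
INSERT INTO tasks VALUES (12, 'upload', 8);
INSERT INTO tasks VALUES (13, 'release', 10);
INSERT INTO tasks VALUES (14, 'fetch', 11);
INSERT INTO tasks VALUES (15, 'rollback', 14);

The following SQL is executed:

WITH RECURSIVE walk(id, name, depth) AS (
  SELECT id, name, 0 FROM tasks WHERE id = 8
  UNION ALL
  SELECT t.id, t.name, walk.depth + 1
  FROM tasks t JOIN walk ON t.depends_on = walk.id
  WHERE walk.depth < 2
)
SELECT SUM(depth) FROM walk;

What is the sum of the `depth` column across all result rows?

Base: id=8 (compress) at depth 0.
Iteration 1: rows with depends_on in {8} -> tag (id 11, depth 1), upload (id 12, depth 1).
Iteration 2: rows with depends_on in {11,12} -> fetch (id 14, depth 2).
Iteration 3: depth < 2 fails for all current rows; recursion stops.
SUM(depth) = 0 + 1 + 1 + 2 = 4.

4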